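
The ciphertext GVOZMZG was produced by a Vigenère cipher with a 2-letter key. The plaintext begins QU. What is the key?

QB

Subtract each crib letter from the matching ciphertext letter (mod 26):
G(6)−Q(16)=-10≡16 → Q
V(21)−U(20)=1 → B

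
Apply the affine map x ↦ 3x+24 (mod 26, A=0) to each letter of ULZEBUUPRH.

GFVKBGGRXT

U(20): 3·20+24=84≡6 → G
L(11): 3·11+24=57≡5 → F
Z(25): 3·25+24=99≡21 → V
E(4): 3·4+24=36≡10 → K
B(1): 3·1+24=27≡1 → B
U(20): 3·20+24=84≡6 → G
U(20): 3·20+24=84≡6 → G
P(15): 3·15+24=69≡17 → R
R(17): 3·17+24=75≡23 → X
H(7): 3·7+24=45≡19 → T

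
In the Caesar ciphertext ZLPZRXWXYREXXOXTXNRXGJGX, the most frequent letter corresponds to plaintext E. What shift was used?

The most frequent ciphertext letter is X (appears 8 times).
X is position 23; E is position 4.
Shift = 19.

19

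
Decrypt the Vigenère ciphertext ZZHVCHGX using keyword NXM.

Repeat the key across the ciphertext: NXMNXMNX
Z(25)−N(13): 12 → M
Z(25)−X(23): 2 → C
H(7)−M(12): -5≡21 → V
V(21)−N(13): 8 → I
C(2)−X(23): -21≡5 → F
H(7)−M(12): -5≡21 → V
G(6)−N(13): -7≡19 → T
X(23)−X(23): 0 → A

MCVIFVTA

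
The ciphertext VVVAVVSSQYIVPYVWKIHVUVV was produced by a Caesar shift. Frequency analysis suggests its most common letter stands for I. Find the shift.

13

The most frequent ciphertext letter is V (appears 10 times).
V is position 21; I is position 8.
Shift = 13.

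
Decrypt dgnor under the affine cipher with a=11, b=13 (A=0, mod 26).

The inverse of 11 mod 26 is 19, since 11·19=209≡1. Apply D(y)=19·(y−13) mod 26:
d(3): 19·(3−13)=-190≡18 → s
g(6): 19·(6−13)=-133≡23 → x
n(13): 19·(13−13)=0 → a
o(14): 19·(14−13)=19 → t
r(17): 19·(17−13)=76≡24 → y

sxaty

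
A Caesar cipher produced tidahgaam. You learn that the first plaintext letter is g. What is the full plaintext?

From the crib: t(19)−g(6)=13, so the shift is 13.
Subtract 13 from each ciphertext letter:
t(19): 19−13=6 → g
i(8): 8−13=-5≡21 → v
d(3): 3−13=-10≡16 → q
a(0): 0−13=-13≡13 → n
h(7): 7−13=-6≡20 → u
g(6): 6−13=-7≡19 → t
a(0): 0−13=-13≡13 → n
a(0): 0−13=-13≡13 → n
m(12): 12−13=-1≡25 → z

gvqnutnnz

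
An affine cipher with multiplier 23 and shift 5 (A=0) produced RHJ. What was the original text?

WIQ

The inverse of 23 mod 26 is 17, since 23·17=391≡1. Apply D(y)=17·(y−5) mod 26:
R(17): 17·(17−5)=204≡22 → W
H(7): 17·(7−5)=34≡8 → I
J(9): 17·(9−5)=68≡16 → Q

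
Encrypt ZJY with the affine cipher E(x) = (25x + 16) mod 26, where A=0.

Z(25): 25·25+16=641≡17 → R
J(9): 25·9+16=241≡7 → H
Y(24): 25·24+16=616≡18 → S

RHS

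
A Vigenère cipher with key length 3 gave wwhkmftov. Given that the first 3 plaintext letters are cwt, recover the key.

Subtract each crib letter from the matching ciphertext letter (mod 26):
w(22)−c(2)=20 → u
w(22)−w(22)=0 → a
h(7)−t(19)=-12≡14 → o

uao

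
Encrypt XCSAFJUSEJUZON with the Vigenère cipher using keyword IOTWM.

Repeat the key across the message: IOTWMIOTWMIOTW
X(23)+I(8): 31≡5 → F
C(2)+O(14): 16 → Q
S(18)+T(19): 37≡11 → L
A(0)+W(22): 22 → W
F(5)+M(12): 17 → R
J(9)+I(8): 17 → R
U(20)+O(14): 34≡8 → I
S(18)+T(19): 37≡11 → L
E(4)+W(22): 26≡0 → A
J(9)+M(12): 21 → V
U(20)+I(8): 28≡2 → C
Z(25)+O(14): 39≡13 → N
O(14)+T(19): 33≡7 → H
N(13)+W(22): 35≡9 → J

FQLWRRILAVCNHJ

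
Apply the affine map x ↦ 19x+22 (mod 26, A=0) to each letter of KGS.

EGA

K(10): 19·10+22=212≡4 → E
G(6): 19·6+22=136≡6 → G
S(18): 19·18+22=364≡0 → A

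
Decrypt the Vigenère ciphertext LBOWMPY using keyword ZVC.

MGMXRNZ

Repeat the key across the ciphertext: ZVCZVCZ
L(11)−Z(25): -14≡12 → M
B(1)−V(21): -20≡6 → G
O(14)−C(2): 12 → M
W(22)−Z(25): -3≡23 → X
M(12)−V(21): -9≡17 → R
P(15)−C(2): 13 → N
Y(24)−Z(25): -1≡25 → Z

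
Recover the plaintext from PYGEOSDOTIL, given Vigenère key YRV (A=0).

RHLGXXFXYKU

Repeat the key across the ciphertext: YRVYRVYRVYR
P(15)−Y(24): -9≡17 → R
Y(24)−R(17): 7 → H
G(6)−V(21): -15≡11 → L
E(4)−Y(24): -20≡6 → G
O(14)−R(17): -3≡23 → X
S(18)−V(21): -3≡23 → X
D(3)−Y(24): -21≡5 → F
O(14)−R(17): -3≡23 → X
T(19)−V(21): -2≡24 → Y
I(8)−Y(24): -16≡10 → K
L(11)−R(17): -6≡20 → U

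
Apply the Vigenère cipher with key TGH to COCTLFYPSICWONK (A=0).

VUJMRMRVZBIDHTR

Repeat the key across the message: TGHTGHTGHTGHTGH
C(2)+T(19): 21 → V
O(14)+G(6): 20 → U
C(2)+H(7): 9 → J
T(19)+T(19): 38≡12 → M
L(11)+G(6): 17 → R
F(5)+H(7): 12 → M
Y(24)+T(19): 43≡17 → R
P(15)+G(6): 21 → V
S(18)+H(7): 25 → Z
I(8)+T(19): 27≡1 → B
C(2)+G(6): 8 → I
W(22)+H(7): 29≡3 → D
O(14)+T(19): 33≡7 → H
N(13)+G(6): 19 → T
K(10)+H(7): 17 → R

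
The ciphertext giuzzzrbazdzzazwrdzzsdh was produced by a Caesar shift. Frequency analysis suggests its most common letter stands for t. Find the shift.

6

The most frequent ciphertext letter is z (appears 9 times).
z is position 25; t is position 19.
Shift = 6.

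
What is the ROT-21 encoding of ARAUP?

VMVPK

A(0): 0+21=21 → V
R(17): 17+21=38≡12 → M
A(0): 0+21=21 → V
U(20): 20+21=41≡15 → P
P(15): 15+21=36≡10 → K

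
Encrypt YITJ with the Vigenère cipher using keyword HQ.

Repeat the key across the message: HQHQ
Y(24)+H(7): 31≡5 → F
I(8)+Q(16): 24 → Y
T(19)+H(7): 26≡0 → A
J(9)+Q(16): 25 → Z

FYAZ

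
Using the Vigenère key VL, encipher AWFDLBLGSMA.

VHAOGMGRNXV

Repeat the key across the message: VLVLVLVLVLV
A(0)+V(21): 21 → V
W(22)+L(11): 33≡7 → H
F(5)+V(21): 26≡0 → A
D(3)+L(11): 14 → O
L(11)+V(21): 32≡6 → G
B(1)+L(11): 12 → M
L(11)+V(21): 32≡6 → G
G(6)+L(11): 17 → R
S(18)+V(21): 39≡13 → N
M(12)+L(11): 23 → X
A(0)+V(21): 21 → V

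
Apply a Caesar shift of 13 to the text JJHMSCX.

J(9): 9+13=22 → W
J(9): 9+13=22 → W
H(7): 7+13=20 → U
M(12): 12+13=25 → Z
S(18): 18+13=31≡5 → F
C(2): 2+13=15 → P
X(23): 23+13=36≡10 → K

WWUZFPK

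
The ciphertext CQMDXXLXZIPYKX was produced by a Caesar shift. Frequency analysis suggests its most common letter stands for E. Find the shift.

The most frequent ciphertext letter is X (appears 4 times).
X is position 23; E is position 4.
Shift = 19.

19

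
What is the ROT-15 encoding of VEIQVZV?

KTXFKOK

V(21): 21+15=36≡10 → K
E(4): 4+15=19 → T
I(8): 8+15=23 → X
Q(16): 16+15=31≡5 → F
V(21): 21+15=36≡10 → K
Z(25): 25+15=40≡14 → O
V(21): 21+15=36≡10 → K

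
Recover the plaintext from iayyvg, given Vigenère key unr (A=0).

onheip

Repeat the key across the ciphertext: unrunr
i(8)−u(20): -12≡14 → o
a(0)−n(13): -13≡13 → n
y(24)−r(17): 7 → h
y(24)−u(20): 4 → e
v(21)−n(13): 8 → i
g(6)−r(17): -11≡15 → p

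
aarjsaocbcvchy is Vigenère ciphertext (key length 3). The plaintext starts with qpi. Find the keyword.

klj

Subtract each crib letter from the matching ciphertext letter (mod 26):
a(0)−q(16)=-16≡10 → k
a(0)−p(15)=-15≡11 → l
r(17)−i(8)=9 → j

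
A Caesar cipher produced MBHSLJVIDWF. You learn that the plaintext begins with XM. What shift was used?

From the crib: M(12)−X(23)=-11≡15, so the shift is 15.

15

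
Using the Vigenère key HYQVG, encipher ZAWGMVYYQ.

Repeat the key across the message: HYQVGHYQV
Z(25)+H(7): 32≡6 → G
A(0)+Y(24): 24 → Y
W(22)+Q(16): 38≡12 → M
G(6)+V(21): 27≡1 → B
M(12)+G(6): 18 → S
V(21)+H(7): 28≡2 → C
Y(24)+Y(24): 48≡22 → W
Y(24)+Q(16): 40≡14 → O
Q(16)+V(21): 37≡11 → L

GYMBSCWOL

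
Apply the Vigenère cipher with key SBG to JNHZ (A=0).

BONR

Repeat the key across the message: SBGS
J(9)+S(18): 27≡1 → B
N(13)+B(1): 14 → O
H(7)+G(6): 13 → N
Z(25)+S(18): 43≡17 → R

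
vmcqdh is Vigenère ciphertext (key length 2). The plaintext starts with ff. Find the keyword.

qh

Subtract each crib letter from the matching ciphertext letter (mod 26):
v(21)−f(5)=16 → q
m(12)−f(5)=7 → h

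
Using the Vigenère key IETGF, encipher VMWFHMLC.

Repeat the key across the message: IETGFIET
V(21)+I(8): 29≡3 → D
M(12)+E(4): 16 → Q
W(22)+T(19): 41≡15 → P
F(5)+G(6): 11 → L
H(7)+F(5): 12 → M
M(12)+I(8): 20 → U
L(11)+E(4): 15 → P
C(2)+T(19): 21 → V

DQPLMUPV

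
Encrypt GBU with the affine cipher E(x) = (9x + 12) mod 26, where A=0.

OVK

G(6): 9·6+12=66≡14 → O
B(1): 9·1+12=21 → V
U(20): 9·20+12=192≡10 → K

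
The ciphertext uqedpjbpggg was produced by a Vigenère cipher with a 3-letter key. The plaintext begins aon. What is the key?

ucr

Subtract each crib letter from the matching ciphertext letter (mod 26):
u(20)−a(0)=20 → u
q(16)−o(14)=2 → c
e(4)−n(13)=-9≡17 → r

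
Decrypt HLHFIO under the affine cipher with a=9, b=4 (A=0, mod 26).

JVJDME

The inverse of 9 mod 26 is 3, since 9·3=27≡1. Apply D(y)=3·(y−4) mod 26:
H(7): 3·(7−4)=9 → J
L(11): 3·(11−4)=21 → V
H(7): 3·(7−4)=9 → J
F(5): 3·(5−4)=3 → D
I(8): 3·(8−4)=12 → M
O(14): 3·(14−4)=30≡4 → E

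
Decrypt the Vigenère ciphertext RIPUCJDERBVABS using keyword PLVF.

CXUPNYIZCQAVMH

Repeat the key across the ciphertext: PLVFPLVFPLVFPL
R(17)−P(15): 2 → C
I(8)−L(11): -3≡23 → X
P(15)−V(21): -6≡20 → U
U(20)−F(5): 15 → P
C(2)−P(15): -13≡13 → N
J(9)−L(11): -2≡24 → Y
D(3)−V(21): -18≡8 → I
E(4)−F(5): -1≡25 → Z
R(17)−P(15): 2 → C
B(1)−L(11): -10≡16 → Q
V(21)−V(21): 0 → A
A(0)−F(5): -5≡21 → V
B(1)−P(15): -14≡12 → M
S(18)−L(11): 7 → H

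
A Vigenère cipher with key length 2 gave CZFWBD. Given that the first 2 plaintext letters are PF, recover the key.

Subtract each crib letter from the matching ciphertext letter (mod 26):
C(2)−P(15)=-13≡13 → N
Z(25)−F(5)=20 → U

NU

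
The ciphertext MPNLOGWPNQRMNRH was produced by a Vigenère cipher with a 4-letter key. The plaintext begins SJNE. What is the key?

Subtract each crib letter from the matching ciphertext letter (mod 26):
M(12)−S(18)=-6≡20 → U
P(15)−J(9)=6 → G
N(13)−N(13)=0 → A
L(11)−E(4)=7 → H

UGAH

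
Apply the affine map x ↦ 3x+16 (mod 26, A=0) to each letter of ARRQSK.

A(0): 3·0+16=16 → Q
R(17): 3·17+16=67≡15 → P
R(17): 3·17+16=67≡15 → P
Q(16): 3·16+16=64≡12 → M
S(18): 3·18+16=70≡18 → S
K(10): 3·10+16=46≡20 → U

QPPMSU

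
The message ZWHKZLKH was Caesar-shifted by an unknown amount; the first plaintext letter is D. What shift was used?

22

From the crib: Z(25)−D(3)=22, so the shift is 22.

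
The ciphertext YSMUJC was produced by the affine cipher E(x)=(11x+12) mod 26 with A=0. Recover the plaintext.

The inverse of 11 mod 26 is 19, since 11·19=209≡1. Apply D(y)=19·(y−12) mod 26:
Y(24): 19·(24−12)=228≡20 → U
S(18): 19·(18−12)=114≡10 → K
M(12): 19·(12−12)=0 → A
U(20): 19·(20−12)=152≡22 → W
J(9): 19·(9−12)=-57≡21 → V
C(2): 19·(2−12)=-190≡18 → S

UKAWVS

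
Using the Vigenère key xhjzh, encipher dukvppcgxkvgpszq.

abtuwmjpwrsnyrgn

Repeat the key across the message: xhjzhxhjzhxhjzhx
d(3)+x(23): 26≡0 → a
u(20)+h(7): 27≡1 → b
k(10)+j(9): 19 → t
v(21)+z(25): 46≡20 → u
p(15)+h(7): 22 → w
p(15)+x(23): 38≡12 → m
c(2)+h(7): 9 → j
g(6)+j(9): 15 → p
x(23)+z(25): 48≡22 → w
k(10)+h(7): 17 → r
v(21)+x(23): 44≡18 → s
g(6)+h(7): 13 → n
p(15)+j(9): 24 → y
s(18)+z(25): 43≡17 → r
z(25)+h(7): 32≡6 → g
q(16)+x(23): 39≡13 → n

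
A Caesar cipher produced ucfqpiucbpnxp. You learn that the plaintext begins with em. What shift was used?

From the crib: u(20)−e(4)=16, so the shift is 16.

16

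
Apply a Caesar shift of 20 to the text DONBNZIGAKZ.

D(3): 3+20=23 → X
O(14): 14+20=34≡8 → I
N(13): 13+20=33≡7 → H
B(1): 1+20=21 → V
N(13): 13+20=33≡7 → H
Z(25): 25+20=45≡19 → T
I(8): 8+20=28≡2 → C
G(6): 6+20=26≡0 → A
A(0): 0+20=20 → U
K(10): 10+20=30≡4 → E
Z(25): 25+20=45≡19 → T

XIHVHTCAUET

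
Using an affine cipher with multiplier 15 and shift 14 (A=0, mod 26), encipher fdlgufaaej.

lhxacloowt

f(5): 15·5+14=89≡11 → l
d(3): 15·3+14=59≡7 → h
l(11): 15·11+14=179≡23 → x
g(6): 15·6+14=104≡0 → a
u(20): 15·20+14=314≡2 → c
f(5): 15·5+14=89≡11 → l
a(0): 15·0+14=14 → o
a(0): 15·0+14=14 → o
e(4): 15·4+14=74≡22 → w
j(9): 15·9+14=149≡19 → t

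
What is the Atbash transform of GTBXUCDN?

TGYCFXWM

G(6) → T(19)
T(19) → G(6)
B(1) → Y(24)
X(23) → C(2)
U(20) → F(5)
C(2) → X(23)
D(3) → W(22)
N(13) → M(12)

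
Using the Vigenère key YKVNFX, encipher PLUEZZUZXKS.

Repeat the key across the message: YKVNFXYKVNF
P(15)+Y(24): 39≡13 → N
L(11)+K(10): 21 → V
U(20)+V(21): 41≡15 → P
E(4)+N(13): 17 → R
Z(25)+F(5): 30≡4 → E
Z(25)+X(23): 48≡22 → W
U(20)+Y(24): 44≡18 → S
Z(25)+K(10): 35≡9 → J
X(23)+V(21): 44≡18 → S
K(10)+N(13): 23 → X
S(18)+F(5): 23 → X

NVPREWSJSXX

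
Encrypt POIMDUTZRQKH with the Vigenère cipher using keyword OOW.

DCEARQHNNEYD

Repeat the key across the message: OOWOOWOOWOOW
P(15)+O(14): 29≡3 → D
O(14)+O(14): 28≡2 → C
I(8)+W(22): 30≡4 → E
M(12)+O(14): 26≡0 → A
D(3)+O(14): 17 → R
U(20)+W(22): 42≡16 → Q
T(19)+O(14): 33≡7 → H
Z(25)+O(14): 39≡13 → N
R(17)+W(22): 39≡13 → N
Q(16)+O(14): 30≡4 → E
K(10)+O(14): 24 → Y
H(7)+W(22): 29≡3 → D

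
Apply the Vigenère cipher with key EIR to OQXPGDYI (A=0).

SYOTOUCQ

Repeat the key across the message: EIREIREI
O(14)+E(4): 18 → S
Q(16)+I(8): 24 → Y
X(23)+R(17): 40≡14 → O
P(15)+E(4): 19 → T
G(6)+I(8): 14 → O
D(3)+R(17): 20 → U
Y(24)+E(4): 28≡2 → C
I(8)+I(8): 16 → Q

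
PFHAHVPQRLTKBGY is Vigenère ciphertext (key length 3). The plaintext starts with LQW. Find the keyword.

EPL

Subtract each crib letter from the matching ciphertext letter (mod 26):
P(15)−L(11)=4 → E
F(5)−Q(16)=-11≡15 → P
H(7)−W(22)=-15≡11 → L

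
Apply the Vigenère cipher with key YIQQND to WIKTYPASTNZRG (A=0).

UQAJLSYAJDMUE

Repeat the key across the message: YIQQNDYIQQNDY
W(22)+Y(24): 46≡20 → U
I(8)+I(8): 16 → Q
K(10)+Q(16): 26≡0 → A
T(19)+Q(16): 35≡9 → J
Y(24)+N(13): 37≡11 → L
P(15)+D(3): 18 → S
A(0)+Y(24): 24 → Y
S(18)+I(8): 26≡0 → A
T(19)+Q(16): 35≡9 → J
N(13)+Q(16): 29≡3 → D
Z(25)+N(13): 38≡12 → M
R(17)+D(3): 20 → U
G(6)+Y(24): 30≡4 → E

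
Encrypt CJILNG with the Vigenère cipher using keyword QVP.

Repeat the key across the message: QVPQVP
C(2)+Q(16): 18 → S
J(9)+V(21): 30≡4 → E
I(8)+P(15): 23 → X
L(11)+Q(16): 27≡1 → B
N(13)+V(21): 34≡8 → I
G(6)+P(15): 21 → V

SEXBIV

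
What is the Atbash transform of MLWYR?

NODBI

M(12) → N(13)
L(11) → O(14)
W(22) → D(3)
Y(24) → B(1)
R(17) → I(8)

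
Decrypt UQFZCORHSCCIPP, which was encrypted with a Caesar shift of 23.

U(20): 20−23=-3≡23 → X
Q(16): 16−23=-7≡19 → T
F(5): 5−23=-18≡8 → I
Z(25): 25−23=2 → C
C(2): 2−23=-21≡5 → F
O(14): 14−23=-9≡17 → R
R(17): 17−23=-6≡20 → U
H(7): 7−23=-16≡10 → K
S(18): 18−23=-5≡21 → V
C(2): 2−23=-21≡5 → F
C(2): 2−23=-21≡5 → F
I(8): 8−23=-15≡11 → L
P(15): 15−23=-8≡18 → S
P(15): 15−23=-8≡18 → S

XTICFRUKVFFLSS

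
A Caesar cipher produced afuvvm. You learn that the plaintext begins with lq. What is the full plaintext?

lqfggx

From the crib: a(0)−l(11)=-11≡15, so the shift is 15.
Subtract 15 from each ciphertext letter:
a(0): 0−15=-15≡11 → l
f(5): 5−15=-10≡16 → q
u(20): 20−15=5 → f
v(21): 21−15=6 → g
v(21): 21−15=6 → g
m(12): 12−15=-3≡23 → x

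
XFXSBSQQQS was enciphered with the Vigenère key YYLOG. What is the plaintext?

ZHMEVUSFCM

Repeat the key across the ciphertext: YYLOGYYLOG
X(23)−Y(24): -1≡25 → Z
F(5)−Y(24): -19≡7 → H
X(23)−L(11): 12 → M
S(18)−O(14): 4 → E
B(1)−G(6): -5≡21 → V
S(18)−Y(24): -6≡20 → U
Q(16)−Y(24): -8≡18 → S
Q(16)−L(11): 5 → F
Q(16)−O(14): 2 → C
S(18)−G(6): 12 → M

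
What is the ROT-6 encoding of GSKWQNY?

G(6): 6+6=12 → M
S(18): 18+6=24 → Y
K(10): 10+6=16 → Q
W(22): 22+6=28≡2 → C
Q(16): 16+6=22 → W
N(13): 13+6=19 → T
Y(24): 24+6=30≡4 → E

MYQCWTE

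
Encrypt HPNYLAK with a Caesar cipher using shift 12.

H(7): 7+12=19 → T
P(15): 15+12=27≡1 → B
N(13): 13+12=25 → Z
Y(24): 24+12=36≡10 → K
L(11): 11+12=23 → X
A(0): 0+12=12 → M
K(10): 10+12=22 → W

TBZKXMW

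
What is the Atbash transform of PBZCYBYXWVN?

KYAXBYBCDEM

P(15) → K(10)
B(1) → Y(24)
Z(25) → A(0)
C(2) → X(23)
Y(24) → B(1)
B(1) → Y(24)
Y(24) → B(1)
X(23) → C(2)
W(22) → D(3)
V(21) → E(4)
N(13) → M(12)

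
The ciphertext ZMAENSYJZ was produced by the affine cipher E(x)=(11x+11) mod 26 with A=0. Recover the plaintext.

The inverse of 11 mod 26 is 19, since 11·19=209≡1. Apply D(y)=19·(y−11) mod 26:
Z(25): 19·(25−11)=266≡6 → G
M(12): 19·(12−11)=19 → T
A(0): 19·(0−11)=-209≡25 → Z
E(4): 19·(4−11)=-133≡23 → X
N(13): 19·(13−11)=38≡12 → M
S(18): 19·(18−11)=133≡3 → D
Y(24): 19·(24−11)=247≡13 → N
J(9): 19·(9−11)=-38≡14 → O
Z(25): 19·(25−11)=266≡6 → G

GTZXMDNOG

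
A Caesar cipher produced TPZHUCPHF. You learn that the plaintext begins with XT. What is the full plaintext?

From the crib: T(19)−X(23)=-4≡22, so the shift is 22.
Subtract 22 from each ciphertext letter:
T(19): 19−22=-3≡23 → X
P(15): 15−22=-7≡19 → T
Z(25): 25−22=3 → D
H(7): 7−22=-15≡11 → L
U(20): 20−22=-2≡24 → Y
C(2): 2−22=-20≡6 → G
P(15): 15−22=-7≡19 → T
H(7): 7−22=-15≡11 → L
F(5): 5−22=-17≡9 → J

XTDLYGTLJ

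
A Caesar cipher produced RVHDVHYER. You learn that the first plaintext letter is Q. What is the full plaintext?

From the crib: R(17)−Q(16)=1, so the shift is 1.
Subtract 1 from each ciphertext letter:
R(17): 17−1=16 → Q
V(21): 21−1=20 → U
H(7): 7−1=6 → G
D(3): 3−1=2 → C
V(21): 21−1=20 → U
H(7): 7−1=6 → G
Y(24): 24−1=23 → X
E(4): 4−1=3 → D
R(17): 17−1=16 → Q

QUGCUGXDQ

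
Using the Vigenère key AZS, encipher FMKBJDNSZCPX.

Repeat the key across the message: AZSAZSAZSAZS
F(5)+A(0): 5 → F
M(12)+Z(25): 37≡11 → L
K(10)+S(18): 28≡2 → C
B(1)+A(0): 1 → B
J(9)+Z(25): 34≡8 → I
D(3)+S(18): 21 → V
N(13)+A(0): 13 → N
S(18)+Z(25): 43≡17 → R
Z(25)+S(18): 43≡17 → R
C(2)+A(0): 2 → C
P(15)+Z(25): 40≡14 → O
X(23)+S(18): 41≡15 → P

FLCBIVNRRCOP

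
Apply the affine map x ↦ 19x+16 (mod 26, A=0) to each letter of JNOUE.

FDWGO

J(9): 19·9+16=187≡5 → F
N(13): 19·13+16=263≡3 → D
O(14): 19·14+16=282≡22 → W
U(20): 19·20+16=396≡6 → G
E(4): 19·4+16=92≡14 → O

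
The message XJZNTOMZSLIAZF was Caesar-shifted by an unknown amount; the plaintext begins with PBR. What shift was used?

8

From the crib: X(23)−P(15)=8, so the shift is 8.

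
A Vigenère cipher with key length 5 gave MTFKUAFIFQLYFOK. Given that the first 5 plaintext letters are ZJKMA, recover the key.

Subtract each crib letter from the matching ciphertext letter (mod 26):
M(12)−Z(25)=-13≡13 → N
T(19)−J(9)=10 → K
F(5)−K(10)=-5≡21 → V
K(10)−M(12)=-2≡24 → Y
U(20)−A(0)=20 → U

NKVYU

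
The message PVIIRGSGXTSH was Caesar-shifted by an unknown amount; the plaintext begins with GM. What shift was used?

9

From the crib: P(15)−G(6)=9, so the shift is 9.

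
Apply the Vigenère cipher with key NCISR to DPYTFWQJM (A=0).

Repeat the key across the message: NCISRNCIS
D(3)+N(13): 16 → Q
P(15)+C(2): 17 → R
Y(24)+I(8): 32≡6 → G
T(19)+S(18): 37≡11 → L
F(5)+R(17): 22 → W
W(22)+N(13): 35≡9 → J
Q(16)+C(2): 18 → S
J(9)+I(8): 17 → R
M(12)+S(18): 30≡4 → E

QRGLWJSRE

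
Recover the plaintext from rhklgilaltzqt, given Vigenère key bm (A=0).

qvjzfwkokhyes

Repeat the key across the ciphertext: bmbmbmbmbmbmb
r(17)−b(1): 16 → q
h(7)−m(12): -5≡21 → v
k(10)−b(1): 9 → j
l(11)−m(12): -1≡25 → z
g(6)−b(1): 5 → f
i(8)−m(12): -4≡22 → w
l(11)−b(1): 10 → k
a(0)−m(12): -12≡14 → o
l(11)−b(1): 10 → k
t(19)−m(12): 7 → h
z(25)−b(1): 24 → y
q(16)−m(12): 4 → e
t(19)−b(1): 18 → s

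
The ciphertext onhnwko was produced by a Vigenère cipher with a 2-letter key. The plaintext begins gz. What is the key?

io

Subtract each crib letter from the matching ciphertext letter (mod 26):
o(14)−g(6)=8 → i
n(13)−z(25)=-12≡14 → o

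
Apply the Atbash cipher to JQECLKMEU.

QJVXOPNVF

J(9) → Q(16)
Q(16) → J(9)
E(4) → V(21)
C(2) → X(23)
L(11) → O(14)
K(10) → P(15)
M(12) → N(13)
E(4) → V(21)
U(20) → F(5)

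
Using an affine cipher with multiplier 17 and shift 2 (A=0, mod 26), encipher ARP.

A(0): 17·0+2=2 → C
R(17): 17·17+2=291≡5 → F
P(15): 17·15+2=257≡23 → X

CFX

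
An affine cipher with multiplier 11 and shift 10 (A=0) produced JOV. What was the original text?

HYB

The inverse of 11 mod 26 is 19, since 11·19=209≡1. Apply D(y)=19·(y−10) mod 26:
J(9): 19·(9−10)=-19≡7 → H
O(14): 19·(14−10)=76≡24 → Y
V(21): 19·(21−10)=209≡1 → B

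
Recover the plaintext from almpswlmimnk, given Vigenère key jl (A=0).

radejlcbzbez

Repeat the key across the ciphertext: jljljljljljl
a(0)−j(9): -9≡17 → r
l(11)−l(11): 0 → a
m(12)−j(9): 3 → d
p(15)−l(11): 4 → e
s(18)−j(9): 9 → j
w(22)−l(11): 11 → l
l(11)−j(9): 2 → c
m(12)−l(11): 1 → b
i(8)−j(9): -1≡25 → z
m(12)−l(11): 1 → b
n(13)−j(9): 4 → e
k(10)−l(11): -1≡25 → z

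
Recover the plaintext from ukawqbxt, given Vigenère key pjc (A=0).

fbyhhzik

Repeat the key across the ciphertext: pjcpjcpj
u(20)−p(15): 5 → f
k(10)−j(9): 1 → b
a(0)−c(2): -2≡24 → y
w(22)−p(15): 7 → h
q(16)−j(9): 7 → h
b(1)−c(2): -1≡25 → z
x(23)−p(15): 8 → i
t(19)−j(9): 10 → k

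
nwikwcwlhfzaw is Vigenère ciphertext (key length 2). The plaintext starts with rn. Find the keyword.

wj

Subtract each crib letter from the matching ciphertext letter (mod 26):
n(13)−r(17)=-4≡22 → w
w(22)−n(13)=9 → j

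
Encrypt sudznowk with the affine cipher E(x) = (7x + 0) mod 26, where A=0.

s(18): 7·18+0=126≡22 → w
u(20): 7·20+0=140≡10 → k
d(3): 7·3+0=21 → v
z(25): 7·25+0=175≡19 → t
n(13): 7·13+0=91≡13 → n
o(14): 7·14+0=98≡20 → u
w(22): 7·22+0=154≡24 → y
k(10): 7·10+0=70≡18 → s

wkvtnuys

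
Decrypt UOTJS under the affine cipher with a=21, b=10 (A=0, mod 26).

The inverse of 21 mod 26 is 5, since 21·5=105≡1. Apply D(y)=5·(y−10) mod 26:
U(20): 5·(20−10)=50≡24 → Y
O(14): 5·(14−10)=20 → U
T(19): 5·(19−10)=45≡19 → T
J(9): 5·(9−10)=-5≡21 → V
S(18): 5·(18−10)=40≡14 → O

YUTVO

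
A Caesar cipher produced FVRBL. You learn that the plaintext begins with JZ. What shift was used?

22

From the crib: F(5)−J(9)=-4≡22, so the shift is 22.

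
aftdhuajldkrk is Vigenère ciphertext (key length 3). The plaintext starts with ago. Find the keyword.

azf

Subtract each crib letter from the matching ciphertext letter (mod 26):
a(0)−a(0)=0 → a
f(5)−g(6)=-1≡25 → z
t(19)−o(14)=5 → f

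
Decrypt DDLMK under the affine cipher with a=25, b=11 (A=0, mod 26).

IIAZB

The inverse of 25 mod 26 is 25, since 25·25=625≡1. Apply D(y)=25·(y−11) mod 26:
D(3): 25·(3−11)=-200≡8 → I
D(3): 25·(3−11)=-200≡8 → I
L(11): 25·(11−11)=0 → A
M(12): 25·(12−11)=25 → Z
K(10): 25·(10−11)=-25≡1 → B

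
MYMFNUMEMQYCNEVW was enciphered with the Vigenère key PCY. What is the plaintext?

XWOQLWXCOBWEYCXH

Repeat the key across the ciphertext: PCYPCYPCYPCYPCYP
M(12)−P(15): -3≡23 → X
Y(24)−C(2): 22 → W
M(12)−Y(24): -12≡14 → O
F(5)−P(15): -10≡16 → Q
N(13)−C(2): 11 → L
U(20)−Y(24): -4≡22 → W
M(12)−P(15): -3≡23 → X
E(4)−C(2): 2 → C
M(12)−Y(24): -12≡14 → O
Q(16)−P(15): 1 → B
Y(24)−C(2): 22 → W
C(2)−Y(24): -22≡4 → E
N(13)−P(15): -2≡24 → Y
E(4)−C(2): 2 → C
V(21)−Y(24): -3≡23 → X
W(22)−P(15): 7 → H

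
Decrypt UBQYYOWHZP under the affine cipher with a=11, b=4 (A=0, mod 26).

The inverse of 11 mod 26 is 19, since 11·19=209≡1. Apply D(y)=19·(y−4) mod 26:
U(20): 19·(20−4)=304≡18 → S
B(1): 19·(1−4)=-57≡21 → V
Q(16): 19·(16−4)=228≡20 → U
Y(24): 19·(24−4)=380≡16 → Q
Y(24): 19·(24−4)=380≡16 → Q
O(14): 19·(14−4)=190≡8 → I
W(22): 19·(22−4)=342≡4 → E
H(7): 19·(7−4)=57≡5 → F
Z(25): 19·(25−4)=399≡9 → J
P(15): 19·(15−4)=209≡1 → B

SVUQQIEFJB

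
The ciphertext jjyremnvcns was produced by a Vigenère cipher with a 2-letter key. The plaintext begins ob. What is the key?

vi

Subtract each crib letter from the matching ciphertext letter (mod 26):
j(9)−o(14)=-5≡21 → v
j(9)−b(1)=8 → i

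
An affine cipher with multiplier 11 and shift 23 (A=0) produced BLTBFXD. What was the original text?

YGCYWAK

The inverse of 11 mod 26 is 19, since 11·19=209≡1. Apply D(y)=19·(y−23) mod 26:
B(1): 19·(1−23)=-418≡24 → Y
L(11): 19·(11−23)=-228≡6 → G
T(19): 19·(19−23)=-76≡2 → C
B(1): 19·(1−23)=-418≡24 → Y
F(5): 19·(5−23)=-342≡22 → W
X(23): 19·(23−23)=0 → A
D(3): 19·(3−23)=-380≡10 → K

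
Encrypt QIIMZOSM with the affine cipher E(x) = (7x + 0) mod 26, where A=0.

Q(16): 7·16+0=112≡8 → I
I(8): 7·8+0=56≡4 → E
I(8): 7·8+0=56≡4 → E
M(12): 7·12+0=84≡6 → G
Z(25): 7·25+0=175≡19 → T
O(14): 7·14+0=98≡20 → U
S(18): 7·18+0=126≡22 → W
M(12): 7·12+0=84≡6 → G

IEEGTUWG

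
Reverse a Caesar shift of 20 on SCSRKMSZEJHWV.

S(18): 18−20=-2≡24 → Y
C(2): 2−20=-18≡8 → I
S(18): 18−20=-2≡24 → Y
R(17): 17−20=-3≡23 → X
K(10): 10−20=-10≡16 → Q
M(12): 12−20=-8≡18 → S
S(18): 18−20=-2≡24 → Y
Z(25): 25−20=5 → F
E(4): 4−20=-16≡10 → K
J(9): 9−20=-11≡15 → P
H(7): 7−20=-13≡13 → N
W(22): 22−20=2 → C
V(21): 21−20=1 → B

YIYXQSYFKPNCB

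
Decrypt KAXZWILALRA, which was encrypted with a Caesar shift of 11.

K(10): 10−11=-1≡25 → Z
A(0): 0−11=-11≡15 → P
X(23): 23−11=12 → M
Z(25): 25−11=14 → O
W(22): 22−11=11 → L
I(8): 8−11=-3≡23 → X
L(11): 11−11=0 → A
A(0): 0−11=-11≡15 → P
L(11): 11−11=0 → A
R(17): 17−11=6 → G
A(0): 0−11=-11≡15 → P

ZPMOLXAPAGP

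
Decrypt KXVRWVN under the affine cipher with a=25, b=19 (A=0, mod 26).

The inverse of 25 mod 26 is 25, since 25·25=625≡1. Apply D(y)=25·(y−19) mod 26:
K(10): 25·(10−19)=-225≡9 → J
X(23): 25·(23−19)=100≡22 → W
V(21): 25·(21−19)=50≡24 → Y
R(17): 25·(17−19)=-50≡2 → C
W(22): 25·(22−19)=75≡23 → X
V(21): 25·(21−19)=50≡24 → Y
N(13): 25·(13−19)=-150≡6 → G

JWYCXYG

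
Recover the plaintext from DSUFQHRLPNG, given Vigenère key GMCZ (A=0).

Repeat the key across the ciphertext: GMCZGMCZGMC
D(3)−G(6): -3≡23 → X
S(18)−M(12): 6 → G
U(20)−C(2): 18 → S
F(5)−Z(25): -20≡6 → G
Q(16)−G(6): 10 → K
H(7)−M(12): -5≡21 → V
R(17)−C(2): 15 → P
L(11)−Z(25): -14≡12 → M
P(15)−G(6): 9 → J
N(13)−M(12): 1 → B
G(6)−C(2): 4 → E

XGSGKVPMJBE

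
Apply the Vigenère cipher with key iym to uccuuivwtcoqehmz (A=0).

caocsudufkmcmfyh

Repeat the key across the message: iymiymiymiymiymi
u(20)+i(8): 28≡2 → c
c(2)+y(24): 26≡0 → a
c(2)+m(12): 14 → o
u(20)+i(8): 28≡2 → c
u(20)+y(24): 44≡18 → s
i(8)+m(12): 20 → u
v(21)+i(8): 29≡3 → d
w(22)+y(24): 46≡20 → u
t(19)+m(12): 31≡5 → f
c(2)+i(8): 10 → k
o(14)+y(24): 38≡12 → m
q(16)+m(12): 28≡2 → c
e(4)+i(8): 12 → m
h(7)+y(24): 31≡5 → f
m(12)+m(12): 24 → y
z(25)+i(8): 33≡7 → h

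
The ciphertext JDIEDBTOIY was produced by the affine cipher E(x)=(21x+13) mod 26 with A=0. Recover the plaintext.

GCBHCSEFBD

The inverse of 21 mod 26 is 5, since 21·5=105≡1. Apply D(y)=5·(y−13) mod 26:
J(9): 5·(9−13)=-20≡6 → G
D(3): 5·(3−13)=-50≡2 → C
I(8): 5·(8−13)=-25≡1 → B
E(4): 5·(4−13)=-45≡7 → H
D(3): 5·(3−13)=-50≡2 → C
B(1): 5·(1−13)=-60≡18 → S
T(19): 5·(19−13)=30≡4 → E
O(14): 5·(14−13)=5 → F
I(8): 5·(8−13)=-25≡1 → B
Y(24): 5·(24−13)=55≡3 → D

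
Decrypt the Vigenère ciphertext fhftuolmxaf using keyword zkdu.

gxczveisyqc

Repeat the key across the ciphertext: zkduzkduzkd
f(5)−z(25): -20≡6 → g
h(7)−k(10): -3≡23 → x
f(5)−d(3): 2 → c
t(19)−u(20): -1≡25 → z
u(20)−z(25): -5≡21 → v
o(14)−k(10): 4 → e
l(11)−d(3): 8 → i
m(12)−u(20): -8≡18 → s
x(23)−z(25): -2≡24 → y
a(0)−k(10): -10≡16 → q
f(5)−d(3): 2 → c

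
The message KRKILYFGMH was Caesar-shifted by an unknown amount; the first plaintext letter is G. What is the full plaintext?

GNGEHUBCID

From the crib: K(10)−G(6)=4, so the shift is 4.
Subtract 4 from each ciphertext letter:
K(10): 10−4=6 → G
R(17): 17−4=13 → N
K(10): 10−4=6 → G
I(8): 8−4=4 → E
L(11): 11−4=7 → H
Y(24): 24−4=20 → U
F(5): 5−4=1 → B
G(6): 6−4=2 → C
M(12): 12−4=8 → I
H(7): 7−4=3 → D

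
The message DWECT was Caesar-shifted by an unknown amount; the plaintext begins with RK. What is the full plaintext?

RKSQH

From the crib: D(3)−R(17)=-14≡12, so the shift is 12.
Subtract 12 from each ciphertext letter:
D(3): 3−12=-9≡17 → R
W(22): 22−12=10 → K
E(4): 4−12=-8≡18 → S
C(2): 2−12=-10≡16 → Q
T(19): 19−12=7 → H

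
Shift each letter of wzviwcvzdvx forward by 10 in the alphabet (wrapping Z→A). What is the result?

w(22): 22+10=32≡6 → g
z(25): 25+10=35≡9 → j
v(21): 21+10=31≡5 → f
i(8): 8+10=18 → s
w(22): 22+10=32≡6 → g
c(2): 2+10=12 → m
v(21): 21+10=31≡5 → f
z(25): 25+10=35≡9 → j
d(3): 3+10=13 → n
v(21): 21+10=31≡5 → f
x(23): 23+10=33≡7 → h

gjfsgmfjnfh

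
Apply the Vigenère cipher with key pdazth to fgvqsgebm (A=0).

ujvplntem

Repeat the key across the message: pdazthpda
f(5)+p(15): 20 → u
g(6)+d(3): 9 → j
v(21)+a(0): 21 → v
q(16)+z(25): 41≡15 → p
s(18)+t(19): 37≡11 → l
g(6)+h(7): 13 → n
e(4)+p(15): 19 → t
b(1)+d(3): 4 → e
m(12)+a(0): 12 → m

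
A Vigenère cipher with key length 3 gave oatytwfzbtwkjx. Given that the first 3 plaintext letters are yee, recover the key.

qwp

Subtract each crib letter from the matching ciphertext letter (mod 26):
o(14)−y(24)=-10≡16 → q
a(0)−e(4)=-4≡22 → w
t(19)−e(4)=15 → p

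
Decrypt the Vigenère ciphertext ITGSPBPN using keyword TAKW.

PTWWWBFR

Repeat the key across the ciphertext: TAKWTAKW
I(8)−T(19): -11≡15 → P
T(19)−A(0): 19 → T
G(6)−K(10): -4≡22 → W
S(18)−W(22): -4≡22 → W
P(15)−T(19): -4≡22 → W
B(1)−A(0): 1 → B
P(15)−K(10): 5 → F
N(13)−W(22): -9≡17 → R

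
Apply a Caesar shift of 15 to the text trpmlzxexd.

igebaomtms

t(19): 19+15=34≡8 → i
r(17): 17+15=32≡6 → g
p(15): 15+15=30≡4 → e
m(12): 12+15=27≡1 → b
l(11): 11+15=26≡0 → a
z(25): 25+15=40≡14 → o
x(23): 23+15=38≡12 → m
e(4): 4+15=19 → t
x(23): 23+15=38≡12 → m
d(3): 3+15=18 → s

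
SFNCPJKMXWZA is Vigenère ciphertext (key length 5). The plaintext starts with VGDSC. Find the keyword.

Subtract each crib letter from the matching ciphertext letter (mod 26):
S(18)−V(21)=-3≡23 → X
F(5)−G(6)=-1≡25 → Z
N(13)−D(3)=10 → K
C(2)−S(18)=-16≡10 → K
P(15)−C(2)=13 → N

XZKKN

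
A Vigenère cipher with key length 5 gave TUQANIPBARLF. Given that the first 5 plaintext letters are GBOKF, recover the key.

NTCQI

Subtract each crib letter from the matching ciphertext letter (mod 26):
T(19)−G(6)=13 → N
U(20)−B(1)=19 → T
Q(16)−O(14)=2 → C
A(0)−K(10)=-10≡16 → Q
N(13)−F(5)=8 → I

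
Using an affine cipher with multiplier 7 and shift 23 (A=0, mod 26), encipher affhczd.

xggulqs

a(0): 7·0+23=23 → x
f(5): 7·5+23=58≡6 → g
f(5): 7·5+23=58≡6 → g
h(7): 7·7+23=72≡20 → u
c(2): 7·2+23=37≡11 → l
z(25): 7·25+23=198≡16 → q
d(3): 7·3+23=44≡18 → s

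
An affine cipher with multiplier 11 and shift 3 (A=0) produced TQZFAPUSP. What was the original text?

The inverse of 11 mod 26 is 19, since 11·19=209≡1. Apply D(y)=19·(y−3) mod 26:
T(19): 19·(19−3)=304≡18 → S
Q(16): 19·(16−3)=247≡13 → N
Z(25): 19·(25−3)=418≡2 → C
F(5): 19·(5−3)=38≡12 → M
A(0): 19·(0−3)=-57≡21 → V
P(15): 19·(15−3)=228≡20 → U
U(20): 19·(20−3)=323≡11 → L
S(18): 19·(18−3)=285≡25 → Z
P(15): 19·(15−3)=228≡20 → U

SNCMVULZU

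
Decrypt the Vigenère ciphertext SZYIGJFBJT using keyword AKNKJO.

SPLYXVFRWJ

Repeat the key across the ciphertext: AKNKJOAKNK
S(18)−A(0): 18 → S
Z(25)−K(10): 15 → P
Y(24)−N(13): 11 → L
I(8)−K(10): -2≡24 → Y
G(6)−J(9): -3≡23 → X
J(9)−O(14): -5≡21 → V
F(5)−A(0): 5 → F
B(1)−K(10): -9≡17 → R
J(9)−N(13): -4≡22 → W
T(19)−K(10): 9 → J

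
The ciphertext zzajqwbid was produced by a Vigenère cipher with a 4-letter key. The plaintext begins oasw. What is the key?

Subtract each crib letter from the matching ciphertext letter (mod 26):
z(25)−o(14)=11 → l
z(25)−a(0)=25 → z
a(0)−s(18)=-18≡8 → i
j(9)−w(22)=-13≡13 → n

lzin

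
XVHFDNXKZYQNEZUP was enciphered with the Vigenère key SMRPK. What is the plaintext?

Repeat the key across the ciphertext: SMRPKSMRPKSMRPKS
X(23)−S(18): 5 → F
V(21)−M(12): 9 → J
H(7)−R(17): -10≡16 → Q
F(5)−P(15): -10≡16 → Q
D(3)−K(10): -7≡19 → T
N(13)−S(18): -5≡21 → V
X(23)−M(12): 11 → L
K(10)−R(17): -7≡19 → T
Z(25)−P(15): 10 → K
Y(24)−K(10): 14 → O
Q(16)−S(18): -2≡24 → Y
N(13)−M(12): 1 → B
E(4)−R(17): -13≡13 → N
Z(25)−P(15): 10 → K
U(20)−K(10): 10 → K
P(15)−S(18): -3≡23 → X

FJQQTVLTKOYBNKKX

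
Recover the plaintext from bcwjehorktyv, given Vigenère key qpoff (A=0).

lniezrzdfoig

Repeat the key across the ciphertext: qpoffqpoffqp
b(1)−q(16): -15≡11 → l
c(2)−p(15): -13≡13 → n
w(22)−o(14): 8 → i
j(9)−f(5): 4 → e
e(4)−f(5): -1≡25 → z
h(7)−q(16): -9≡17 → r
o(14)−p(15): -1≡25 → z
r(17)−o(14): 3 → d
k(10)−f(5): 5 → f
t(19)−f(5): 14 → o
y(24)−q(16): 8 → i
v(21)−p(15): 6 → g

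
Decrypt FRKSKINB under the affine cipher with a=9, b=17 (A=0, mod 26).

The inverse of 9 mod 26 is 3, since 9·3=27≡1. Apply D(y)=3·(y−17) mod 26:
F(5): 3·(5−17)=-36≡16 → Q
R(17): 3·(17−17)=0 → A
K(10): 3·(10−17)=-21≡5 → F
S(18): 3·(18−17)=3 → D
K(10): 3·(10−17)=-21≡5 → F
I(8): 3·(8−17)=-27≡25 → Z
N(13): 3·(13−17)=-12≡14 → O
B(1): 3·(1−17)=-48≡4 → E

QAFDFZOE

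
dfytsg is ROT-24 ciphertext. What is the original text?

d(3): 3−24=-21≡5 → f
f(5): 5−24=-19≡7 → h
y(24): 24−24=0 → a
t(19): 19−24=-5≡21 → v
s(18): 18−24=-6≡20 → u
g(6): 6−24=-18≡8 → i

fhavui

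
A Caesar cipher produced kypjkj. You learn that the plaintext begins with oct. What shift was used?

22

From the crib: k(10)−o(14)=-4≡22, so the shift is 22.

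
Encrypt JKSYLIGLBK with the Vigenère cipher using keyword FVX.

Repeat the key across the message: FVXFVXFVXF
J(9)+F(5): 14 → O
K(10)+V(21): 31≡5 → F
S(18)+X(23): 41≡15 → P
Y(24)+F(5): 29≡3 → D
L(11)+V(21): 32≡6 → G
I(8)+X(23): 31≡5 → F
G(6)+F(5): 11 → L
L(11)+V(21): 32≡6 → G
B(1)+X(23): 24 → Y
K(10)+F(5): 15 → P

OFPDGFLGYP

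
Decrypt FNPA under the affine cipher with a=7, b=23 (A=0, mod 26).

The inverse of 7 mod 26 is 15, since 7·15=105≡1. Apply D(y)=15·(y−23) mod 26:
F(5): 15·(5−23)=-270≡16 → Q
N(13): 15·(13−23)=-150≡6 → G
P(15): 15·(15−23)=-120≡10 → K
A(0): 15·(0−23)=-345≡19 → T

QGKT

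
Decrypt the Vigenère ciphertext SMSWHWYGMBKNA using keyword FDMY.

Repeat the key across the ciphertext: FDMYFDMYFDMYF
S(18)−F(5): 13 → N
M(12)−D(3): 9 → J
S(18)−M(12): 6 → G
W(22)−Y(24): -2≡24 → Y
H(7)−F(5): 2 → C
W(22)−D(3): 19 → T
Y(24)−M(12): 12 → M
G(6)−Y(24): -18≡8 → I
M(12)−F(5): 7 → H
B(1)−D(3): -2≡24 → Y
K(10)−M(12): -2≡24 → Y
N(13)−Y(24): -11≡15 → P
A(0)−F(5): -5≡21 → V

NJGYCTMIHYYPV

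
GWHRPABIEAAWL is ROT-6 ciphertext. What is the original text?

AQBLJUVCYUUQF

G(6): 6−6=0 → A
W(22): 22−6=16 → Q
H(7): 7−6=1 → B
R(17): 17−6=11 → L
P(15): 15−6=9 → J
A(0): 0−6=-6≡20 → U
B(1): 1−6=-5≡21 → V
I(8): 8−6=2 → C
E(4): 4−6=-2≡24 → Y
A(0): 0−6=-6≡20 → U
A(0): 0−6=-6≡20 → U
W(22): 22−6=16 → Q
L(11): 11−6=5 → F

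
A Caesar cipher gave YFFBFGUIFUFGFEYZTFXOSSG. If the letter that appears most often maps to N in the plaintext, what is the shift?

18

The most frequent ciphertext letter is F (appears 7 times).
F is position 5; N is position 13.
Shift = -8≡18.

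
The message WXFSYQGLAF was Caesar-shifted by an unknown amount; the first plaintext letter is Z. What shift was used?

23

From the crib: W(22)−Z(25)=-3≡23, so the shift is 23.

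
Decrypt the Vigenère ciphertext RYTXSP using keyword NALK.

Repeat the key across the ciphertext: NALKNA
R(17)−N(13): 4 → E
Y(24)−A(0): 24 → Y
T(19)−L(11): 8 → I
X(23)−K(10): 13 → N
S(18)−N(13): 5 → F
P(15)−A(0): 15 → P

EYINFP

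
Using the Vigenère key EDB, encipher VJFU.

Repeat the key across the message: EDBE
V(21)+E(4): 25 → Z
J(9)+D(3): 12 → M
F(5)+B(1): 6 → G
U(20)+E(4): 24 → Y

ZMGY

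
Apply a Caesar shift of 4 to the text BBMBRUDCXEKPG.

B(1): 1+4=5 → F
B(1): 1+4=5 → F
M(12): 12+4=16 → Q
B(1): 1+4=5 → F
R(17): 17+4=21 → V
U(20): 20+4=24 → Y
D(3): 3+4=7 → H
C(2): 2+4=6 → G
X(23): 23+4=27≡1 → B
E(4): 4+4=8 → I
K(10): 10+4=14 → O
P(15): 15+4=19 → T
G(6): 6+4=10 → K

FFQFVYHGBIOTK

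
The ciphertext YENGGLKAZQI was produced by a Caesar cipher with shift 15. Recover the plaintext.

JPYRRWVLKBT

Y(24): 24−15=9 → J
E(4): 4−15=-11≡15 → P
N(13): 13−15=-2≡24 → Y
G(6): 6−15=-9≡17 → R
G(6): 6−15=-9≡17 → R
L(11): 11−15=-4≡22 → W
K(10): 10−15=-5≡21 → V
A(0): 0−15=-15≡11 → L
Z(25): 25−15=10 → K
Q(16): 16−15=1 → B
I(8): 8−15=-7≡19 → T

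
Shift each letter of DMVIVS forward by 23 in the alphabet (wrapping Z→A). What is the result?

D(3): 3+23=26≡0 → A
M(12): 12+23=35≡9 → J
V(21): 21+23=44≡18 → S
I(8): 8+23=31≡5 → F
V(21): 21+23=44≡18 → S
S(18): 18+23=41≡15 → P

AJSFSP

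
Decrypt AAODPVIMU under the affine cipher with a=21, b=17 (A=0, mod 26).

TTLIQUHBP

The inverse of 21 mod 26 is 5, since 21·5=105≡1. Apply D(y)=5·(y−17) mod 26:
A(0): 5·(0−17)=-85≡19 → T
A(0): 5·(0−17)=-85≡19 → T
O(14): 5·(14−17)=-15≡11 → L
D(3): 5·(3−17)=-70≡8 → I
P(15): 5·(15−17)=-10≡16 → Q
V(21): 5·(21−17)=20 → U
I(8): 5·(8−17)=-45≡7 → H
M(12): 5·(12−17)=-25≡1 → B
U(20): 5·(20−17)=15 → P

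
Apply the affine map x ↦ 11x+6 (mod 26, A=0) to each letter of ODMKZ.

O(14): 11·14+6=160≡4 → E
D(3): 11·3+6=39≡13 → N
M(12): 11·12+6=138≡8 → I
K(10): 11·10+6=116≡12 → M
Z(25): 11·25+6=281≡21 → V

ENIMV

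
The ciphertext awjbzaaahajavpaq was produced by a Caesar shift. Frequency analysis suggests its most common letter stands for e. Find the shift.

22

The most frequent ciphertext letter is a (appears 7 times).
a is position 0; e is position 4.
Shift = -4≡22.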